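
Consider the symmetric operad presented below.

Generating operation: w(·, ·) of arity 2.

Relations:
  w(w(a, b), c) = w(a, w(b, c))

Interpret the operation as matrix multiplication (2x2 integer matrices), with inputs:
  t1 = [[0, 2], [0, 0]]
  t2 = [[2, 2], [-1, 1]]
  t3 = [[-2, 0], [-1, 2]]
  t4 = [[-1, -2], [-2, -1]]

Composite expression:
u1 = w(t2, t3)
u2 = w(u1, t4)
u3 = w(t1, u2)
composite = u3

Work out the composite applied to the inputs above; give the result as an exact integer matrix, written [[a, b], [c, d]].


w(t2, t3) = [[-6, 4], [1, 2]]
w(w(t2, t3), t4) = [[-2, 8], [-5, -4]]
w(t1, w(w(t2, t3), t4)) = [[-10, -8], [0, 0]]

[[-10, -8], [0, 0]]


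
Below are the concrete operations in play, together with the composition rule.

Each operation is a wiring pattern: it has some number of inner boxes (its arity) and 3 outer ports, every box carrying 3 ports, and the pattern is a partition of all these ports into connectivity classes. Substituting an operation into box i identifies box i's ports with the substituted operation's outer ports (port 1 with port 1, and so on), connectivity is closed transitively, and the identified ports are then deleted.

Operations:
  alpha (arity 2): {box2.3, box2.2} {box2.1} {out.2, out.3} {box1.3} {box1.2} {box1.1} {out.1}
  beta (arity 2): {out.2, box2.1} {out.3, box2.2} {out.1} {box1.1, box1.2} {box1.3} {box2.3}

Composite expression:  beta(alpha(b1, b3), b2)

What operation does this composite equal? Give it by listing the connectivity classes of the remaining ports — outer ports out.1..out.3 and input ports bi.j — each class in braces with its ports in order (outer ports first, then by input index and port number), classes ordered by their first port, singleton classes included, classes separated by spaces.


{out.1} {out.2, b2.1} {out.3, b2.2} {b1.1} {b1.2} {b1.3} {b2.3} {b3.1} {b3.2, b3.3}


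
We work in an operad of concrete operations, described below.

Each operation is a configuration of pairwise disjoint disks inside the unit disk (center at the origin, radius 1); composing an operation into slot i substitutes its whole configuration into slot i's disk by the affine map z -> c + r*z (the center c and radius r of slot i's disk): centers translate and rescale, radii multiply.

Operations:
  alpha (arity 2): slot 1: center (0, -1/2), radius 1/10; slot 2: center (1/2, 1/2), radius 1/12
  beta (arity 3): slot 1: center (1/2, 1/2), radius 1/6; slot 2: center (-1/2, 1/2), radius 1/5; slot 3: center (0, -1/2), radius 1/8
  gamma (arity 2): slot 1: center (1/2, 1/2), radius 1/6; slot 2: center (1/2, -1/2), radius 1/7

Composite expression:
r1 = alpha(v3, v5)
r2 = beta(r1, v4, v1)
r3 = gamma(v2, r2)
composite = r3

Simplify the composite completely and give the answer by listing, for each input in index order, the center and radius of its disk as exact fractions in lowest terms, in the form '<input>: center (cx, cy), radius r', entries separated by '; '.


v1: center (1/2, -4/7), radius 1/56; v2: center (1/2, 1/2), radius 1/6; v3: center (4/7, -37/84), radius 1/420; v4: center (3/7, -3/7), radius 1/35; v5: center (7/12, -5/12), radius 1/504

Below gamma, radii multiply path by path; the v-disk centers shift.
tracing v2 down its 1-map path: center (1/2, 1/2), radius 1/6
tracing v3 down its 3-map path: center (4/7, -37/84), radius 1/420
tracing v5 down its 3-map path: center (7/12, -5/12), radius 1/504
tracing v4 down its 2-map path: center (3/7, -3/7), radius 1/35
tracing v1 down its 2-map path: center (1/2, -4/7), radius 1/56


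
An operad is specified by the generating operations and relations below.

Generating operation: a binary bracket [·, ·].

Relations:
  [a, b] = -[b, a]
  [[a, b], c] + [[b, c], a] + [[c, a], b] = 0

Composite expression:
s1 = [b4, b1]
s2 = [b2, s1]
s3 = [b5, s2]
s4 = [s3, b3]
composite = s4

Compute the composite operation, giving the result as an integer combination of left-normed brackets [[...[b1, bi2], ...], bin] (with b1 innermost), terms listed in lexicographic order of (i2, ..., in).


-[[[[b1, b4], b2], b5], b3]

Left-normed coefficients sit on the b1-initial expansion words.
Composite bracket: [[b5, [b2, [b4, b1]]], b3]
Expanding via [a, b] = ab - ba: 16 signed words (2^4 = 16).
The b1-initial words carry the normal form:
  b1b4b2b5b3 appears with sign -1, giving the term -[[[[b1, b4], b2], b5], b3]


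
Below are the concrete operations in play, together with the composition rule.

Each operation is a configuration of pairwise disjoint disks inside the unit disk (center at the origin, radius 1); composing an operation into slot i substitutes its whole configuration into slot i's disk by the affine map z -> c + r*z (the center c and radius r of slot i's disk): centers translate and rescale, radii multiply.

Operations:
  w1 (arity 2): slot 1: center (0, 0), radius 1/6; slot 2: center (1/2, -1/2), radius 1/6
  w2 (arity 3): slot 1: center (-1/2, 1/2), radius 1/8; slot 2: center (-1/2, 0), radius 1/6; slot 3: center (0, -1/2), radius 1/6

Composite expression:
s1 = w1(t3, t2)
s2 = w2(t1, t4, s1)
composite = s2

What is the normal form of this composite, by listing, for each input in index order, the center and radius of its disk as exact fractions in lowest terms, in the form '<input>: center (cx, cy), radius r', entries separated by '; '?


Nesting under w2 composes maps z -> c + r*z down each t-path.
input t1: composing its 1 substitution step yields center (-1/2, 1/2), radius 1/8
input t4: composing its 1 substitution step yields center (-1/2, 0), radius 1/6
input t3: composing its 2 substitution steps yields center (0, -1/2), radius 1/36
input t2: composing its 2 substitution steps yields center (1/12, -7/12), radius 1/36

t1: center (-1/2, 1/2), radius 1/8; t2: center (1/12, -7/12), radius 1/36; t3: center (0, -1/2), radius 1/36; t4: center (-1/2, 0), radius 1/6


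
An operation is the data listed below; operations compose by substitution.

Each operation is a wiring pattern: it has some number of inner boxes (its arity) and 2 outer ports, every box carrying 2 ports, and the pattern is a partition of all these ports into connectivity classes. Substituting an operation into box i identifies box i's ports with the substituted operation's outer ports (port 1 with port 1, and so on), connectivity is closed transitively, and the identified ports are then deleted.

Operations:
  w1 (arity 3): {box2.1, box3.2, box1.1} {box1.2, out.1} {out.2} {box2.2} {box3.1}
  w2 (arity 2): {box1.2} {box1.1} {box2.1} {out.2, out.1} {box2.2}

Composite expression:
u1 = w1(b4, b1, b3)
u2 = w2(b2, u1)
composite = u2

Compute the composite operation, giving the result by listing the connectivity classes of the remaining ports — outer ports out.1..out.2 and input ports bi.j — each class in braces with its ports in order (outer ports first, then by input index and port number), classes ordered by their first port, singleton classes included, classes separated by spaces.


{out.1, out.2} {b1.1, b3.2, b4.1} {b1.2} {b2.1} {b2.2} {b3.1} {b4.2}

Treat the ports identified at w2 as solder joints: merge, then drop.
w1 over (b4, b1, b3) gives {out.1, b4.2} {out.2} {b1.1, b3.2, b4.1} {b1.2} {b3.1}, out.j being that stage's outer ports
w2 over (b2, b4, b1, b3) gives {out.1, out.2} {b1.1, b3.2, b4.1} {b1.2} {b2.1} {b2.2} {b3.1} {b4.2}, out.j being that stage's outer ports


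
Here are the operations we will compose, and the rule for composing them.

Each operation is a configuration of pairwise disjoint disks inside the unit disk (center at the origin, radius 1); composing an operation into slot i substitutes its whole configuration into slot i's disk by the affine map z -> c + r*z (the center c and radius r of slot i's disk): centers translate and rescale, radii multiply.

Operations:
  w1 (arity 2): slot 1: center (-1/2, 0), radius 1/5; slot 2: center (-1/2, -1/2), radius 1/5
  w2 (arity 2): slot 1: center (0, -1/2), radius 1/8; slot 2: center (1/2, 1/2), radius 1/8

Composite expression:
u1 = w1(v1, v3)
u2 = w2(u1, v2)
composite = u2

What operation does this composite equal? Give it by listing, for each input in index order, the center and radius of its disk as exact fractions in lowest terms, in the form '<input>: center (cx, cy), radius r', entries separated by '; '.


Each v-disk chains the slot maps above it in w2; radii multiply.
for v1, the 2-step affine chain lands on center (-1/16, -1/2), radius 1/40
for v3, the 2-step affine chain lands on center (-1/16, -9/16), radius 1/40
for v2, the 1-step affine chain lands on center (1/2, 1/2), radius 1/8

v1: center (-1/16, -1/2), radius 1/40; v2: center (1/2, 1/2), radius 1/8; v3: center (-1/16, -9/16), radius 1/40


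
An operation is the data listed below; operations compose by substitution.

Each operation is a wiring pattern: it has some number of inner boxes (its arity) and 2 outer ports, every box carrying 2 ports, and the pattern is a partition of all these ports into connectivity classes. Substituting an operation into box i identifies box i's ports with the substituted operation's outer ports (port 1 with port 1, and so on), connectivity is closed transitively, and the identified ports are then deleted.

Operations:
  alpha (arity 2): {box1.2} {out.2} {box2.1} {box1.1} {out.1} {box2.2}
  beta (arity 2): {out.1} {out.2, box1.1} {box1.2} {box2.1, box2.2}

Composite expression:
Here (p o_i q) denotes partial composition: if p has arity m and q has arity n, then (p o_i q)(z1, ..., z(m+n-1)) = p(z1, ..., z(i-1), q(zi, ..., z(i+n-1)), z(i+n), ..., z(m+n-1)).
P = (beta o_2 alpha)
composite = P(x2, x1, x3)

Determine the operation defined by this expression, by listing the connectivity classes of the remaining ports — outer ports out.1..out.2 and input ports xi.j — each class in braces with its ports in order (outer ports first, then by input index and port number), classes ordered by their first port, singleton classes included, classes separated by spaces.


Two ports join when wires chain via beta-identified ports.
stage alpha: inputs (x1, x3), connectivity {out.1} {out.2} {x1.1} {x1.2} {x3.1} {x3.2}, out.j its boundary
stage beta: inputs (x2, x1, x3), connectivity {out.1} {out.2, x2.1} {x1.1} {x1.2} {x2.2} {x3.1} {x3.2}, out.j its boundary

{out.1} {out.2, x2.1} {x1.1} {x1.2} {x2.2} {x3.1} {x3.2}


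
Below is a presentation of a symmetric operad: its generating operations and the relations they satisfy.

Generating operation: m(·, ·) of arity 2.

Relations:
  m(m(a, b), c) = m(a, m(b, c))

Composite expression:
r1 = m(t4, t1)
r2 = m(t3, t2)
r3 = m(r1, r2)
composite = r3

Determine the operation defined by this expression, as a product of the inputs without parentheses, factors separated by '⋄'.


Every regrouping of m is equal, so read the t-inputs in written order.
m(t4, t1) flattens to t4 ⋄ t1
m(t3, t2) flattens to t3 ⋄ t2
m(m(t4, t1), m(t3, t2)) flattens to t4 ⋄ t1 ⋄ t3 ⋄ t2

t4 ⋄ t1 ⋄ t3 ⋄ t2


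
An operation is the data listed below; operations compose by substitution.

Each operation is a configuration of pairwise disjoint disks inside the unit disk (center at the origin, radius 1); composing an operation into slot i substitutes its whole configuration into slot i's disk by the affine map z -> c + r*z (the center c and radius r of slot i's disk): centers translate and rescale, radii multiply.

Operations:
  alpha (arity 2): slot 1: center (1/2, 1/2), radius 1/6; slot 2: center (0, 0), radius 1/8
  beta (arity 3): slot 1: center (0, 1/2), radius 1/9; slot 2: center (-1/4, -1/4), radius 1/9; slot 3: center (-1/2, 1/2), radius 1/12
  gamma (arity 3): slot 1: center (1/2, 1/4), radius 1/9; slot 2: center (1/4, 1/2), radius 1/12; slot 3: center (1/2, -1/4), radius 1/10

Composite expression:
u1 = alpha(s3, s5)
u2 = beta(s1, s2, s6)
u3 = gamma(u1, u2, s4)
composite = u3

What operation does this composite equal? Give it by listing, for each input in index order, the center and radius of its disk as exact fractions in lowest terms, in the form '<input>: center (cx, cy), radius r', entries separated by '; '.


s1: center (1/4, 13/24), radius 1/108; s2: center (11/48, 23/48), radius 1/108; s3: center (5/9, 11/36), radius 1/54; s4: center (1/2, -1/4), radius 1/10; s5: center (1/2, 1/4), radius 1/72; s6: center (5/24, 13/24), radius 1/144


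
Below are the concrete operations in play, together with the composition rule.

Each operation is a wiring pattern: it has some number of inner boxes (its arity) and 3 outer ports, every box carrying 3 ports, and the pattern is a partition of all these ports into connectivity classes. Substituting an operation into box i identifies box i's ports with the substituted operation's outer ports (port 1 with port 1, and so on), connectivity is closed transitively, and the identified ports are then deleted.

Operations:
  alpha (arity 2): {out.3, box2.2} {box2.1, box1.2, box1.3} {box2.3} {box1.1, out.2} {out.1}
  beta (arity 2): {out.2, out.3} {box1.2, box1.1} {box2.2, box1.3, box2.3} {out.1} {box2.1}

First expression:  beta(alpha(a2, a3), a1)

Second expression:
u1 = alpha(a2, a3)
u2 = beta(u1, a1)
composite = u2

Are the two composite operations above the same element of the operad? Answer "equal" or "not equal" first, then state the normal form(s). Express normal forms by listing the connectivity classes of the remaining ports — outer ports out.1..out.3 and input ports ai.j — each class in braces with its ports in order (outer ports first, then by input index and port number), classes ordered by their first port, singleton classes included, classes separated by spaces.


equal; the common form is {out.1} {out.2, out.3} {a1.1} {a1.2, a1.3, a3.2} {a2.1} {a2.2, a2.3, a3.1} {a3.3}

The first expression, normalized: {out.1} {out.2, out.3} {a1.1} {a1.2, a1.3, a3.2} {a2.1} {a2.2, a2.3, a3.1} {a3.3}
The second expression, normalized: {out.1} {out.2, out.3} {a1.1} {a1.2, a1.3, a3.2} {a2.1} {a2.2, a2.3, a3.1} {a3.3}
Same normal form: equal.


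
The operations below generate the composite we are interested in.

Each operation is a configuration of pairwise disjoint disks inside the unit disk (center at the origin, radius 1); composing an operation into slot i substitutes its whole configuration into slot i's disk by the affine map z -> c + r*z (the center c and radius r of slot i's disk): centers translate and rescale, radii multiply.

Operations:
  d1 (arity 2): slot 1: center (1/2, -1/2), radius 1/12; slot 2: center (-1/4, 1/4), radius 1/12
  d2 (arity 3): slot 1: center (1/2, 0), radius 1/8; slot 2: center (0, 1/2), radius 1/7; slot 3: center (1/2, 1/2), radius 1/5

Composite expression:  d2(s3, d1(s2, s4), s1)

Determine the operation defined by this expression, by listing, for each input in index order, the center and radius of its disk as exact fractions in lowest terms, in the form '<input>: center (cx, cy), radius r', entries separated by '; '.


Affine substitution under d2: radii multiply and s-centers shift.
s3: after 1 affine step, its disk has center (1/2, 0), radius 1/8
s2: after 2 affine steps, its disk has center (1/14, 3/7), radius 1/84
s4: after 2 affine steps, its disk has center (-1/28, 15/28), radius 1/84
s1: after 1 affine step, its disk has center (1/2, 1/2), radius 1/5

s1: center (1/2, 1/2), radius 1/5; s2: center (1/14, 3/7), radius 1/84; s3: center (1/2, 0), radius 1/8; s4: center (-1/28, 15/28), radius 1/84


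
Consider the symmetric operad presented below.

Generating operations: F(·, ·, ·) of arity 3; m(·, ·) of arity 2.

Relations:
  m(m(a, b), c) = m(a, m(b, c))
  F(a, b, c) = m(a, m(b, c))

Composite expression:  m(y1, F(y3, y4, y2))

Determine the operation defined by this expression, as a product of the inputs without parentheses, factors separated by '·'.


Under associativity of m, the answer is the y's in reading order.
F(y3, y4, y2) unparenthesizes to y3 · y4 · y2
m(y1, F(y3, y4, y2)) unparenthesizes to y1 · y3 · y4 · y2

y1 · y3 · y4 · y2


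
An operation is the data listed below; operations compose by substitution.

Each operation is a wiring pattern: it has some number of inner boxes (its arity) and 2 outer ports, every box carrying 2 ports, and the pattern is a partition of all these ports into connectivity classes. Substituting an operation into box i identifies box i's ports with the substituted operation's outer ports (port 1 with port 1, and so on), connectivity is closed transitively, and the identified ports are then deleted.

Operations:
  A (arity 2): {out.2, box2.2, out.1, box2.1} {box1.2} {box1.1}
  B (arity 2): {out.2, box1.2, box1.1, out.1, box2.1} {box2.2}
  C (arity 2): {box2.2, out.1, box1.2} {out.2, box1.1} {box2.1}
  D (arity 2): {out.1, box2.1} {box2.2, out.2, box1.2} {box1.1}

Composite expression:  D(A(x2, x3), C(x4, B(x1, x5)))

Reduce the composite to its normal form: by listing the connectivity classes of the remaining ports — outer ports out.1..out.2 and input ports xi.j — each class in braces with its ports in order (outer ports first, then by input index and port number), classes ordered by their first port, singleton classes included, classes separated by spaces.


Substituting into D glues patterns; closure does the rest.
stage A: inputs (x2, x3), connectivity {out.1, out.2, x3.1, x3.2} {x2.1} {x2.2}, out.j its boundary
stage B: inputs (x1, x5), connectivity {out.1, out.2, x1.1, x1.2, x5.1} {x5.2}, out.j its boundary
stage C: inputs (x4, x1, x5), connectivity {out.1, x1.1, x1.2, x4.2, x5.1} {out.2, x4.1} {x5.2}, out.j its boundary
stage D: inputs (x2, x3, x4, x1, x5), connectivity {out.1, x1.1, x1.2, x4.2, x5.1} {out.2, x3.1, x3.2, x4.1} {x2.1} {x2.2} {x5.2}, out.j its boundary

{out.1, x1.1, x1.2, x4.2, x5.1} {out.2, x3.1, x3.2, x4.1} {x2.1} {x2.2} {x5.2}


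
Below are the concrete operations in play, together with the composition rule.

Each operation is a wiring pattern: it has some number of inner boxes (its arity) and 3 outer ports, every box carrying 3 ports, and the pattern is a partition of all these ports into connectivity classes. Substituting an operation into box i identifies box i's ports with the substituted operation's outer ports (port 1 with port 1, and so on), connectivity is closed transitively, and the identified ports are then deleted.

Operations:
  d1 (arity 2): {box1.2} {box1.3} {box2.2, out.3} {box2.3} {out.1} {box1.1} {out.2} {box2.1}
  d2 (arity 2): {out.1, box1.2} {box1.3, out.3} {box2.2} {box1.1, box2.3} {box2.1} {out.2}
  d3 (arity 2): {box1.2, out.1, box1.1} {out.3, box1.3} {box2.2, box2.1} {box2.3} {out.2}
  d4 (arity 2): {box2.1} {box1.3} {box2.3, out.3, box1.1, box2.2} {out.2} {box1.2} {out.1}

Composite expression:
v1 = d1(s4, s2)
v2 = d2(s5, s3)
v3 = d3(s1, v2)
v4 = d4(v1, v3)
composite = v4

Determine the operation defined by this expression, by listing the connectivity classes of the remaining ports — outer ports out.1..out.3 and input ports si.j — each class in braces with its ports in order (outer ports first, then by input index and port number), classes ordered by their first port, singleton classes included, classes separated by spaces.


{out.1} {out.2} {out.3, s1.3} {s1.1, s1.2} {s2.1} {s2.2} {s2.3} {s3.1} {s3.2} {s3.3, s5.1} {s4.1} {s4.2} {s4.3} {s5.2} {s5.3}

Reachability decides: close wires over d4-identified ports.
d1 over (s4, s2) gives {out.1} {out.2} {out.3, s2.2} {s2.1} {s2.3} {s4.1} {s4.2} {s4.3}, out.j being that stage's outer ports
d2 over (s5, s3) gives {out.1, s5.2} {out.2} {out.3, s5.3} {s3.1} {s3.2} {s3.3, s5.1}, out.j being that stage's outer ports
d3 over (s1, s5, s3) gives {out.1, s1.1, s1.2} {out.2} {out.3, s1.3} {s3.1} {s3.2} {s3.3, s5.1} {s5.2} {s5.3}, out.j being that stage's outer ports
d4 over (s4, s2, s1, s5, s3) gives {out.1} {out.2} {out.3, s1.3} {s1.1, s1.2} {s2.1} {s2.2} {s2.3} {s3.1} {s3.2} {s3.3, s5.1} {s4.1} {s4.2} {s4.3} {s5.2} {s5.3}, out.j being that stage's outer ports


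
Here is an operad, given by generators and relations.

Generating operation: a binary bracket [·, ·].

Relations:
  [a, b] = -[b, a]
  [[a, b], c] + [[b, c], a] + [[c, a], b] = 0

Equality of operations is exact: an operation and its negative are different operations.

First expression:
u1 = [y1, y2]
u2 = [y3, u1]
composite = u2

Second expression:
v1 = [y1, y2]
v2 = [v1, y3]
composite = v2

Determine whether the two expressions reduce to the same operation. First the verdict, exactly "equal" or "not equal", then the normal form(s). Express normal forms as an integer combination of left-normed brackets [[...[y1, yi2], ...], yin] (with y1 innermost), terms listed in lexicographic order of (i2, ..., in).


not equal — first -[[y1, y2], y3], second [[y1, y2], y3]

The first composite normalizes to -[[y1, y2], y3]
The second composite normalizes to [[y1, y2], y3]
They disagree, so not equal.


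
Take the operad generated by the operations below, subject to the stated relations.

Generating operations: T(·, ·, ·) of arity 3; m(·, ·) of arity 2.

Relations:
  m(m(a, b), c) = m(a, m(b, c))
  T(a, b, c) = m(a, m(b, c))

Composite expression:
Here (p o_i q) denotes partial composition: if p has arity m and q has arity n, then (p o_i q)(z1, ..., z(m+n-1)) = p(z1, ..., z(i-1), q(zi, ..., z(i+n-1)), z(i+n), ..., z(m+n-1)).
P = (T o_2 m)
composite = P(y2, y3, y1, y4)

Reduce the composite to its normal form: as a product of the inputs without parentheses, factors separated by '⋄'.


Every regrouping of T is equal, so read the y-inputs in written order.
m(y3, y1) linearizes to y3 ⋄ y1
T(y2, m(y3, y1), y4) linearizes to y2 ⋄ y3 ⋄ y1 ⋄ y4

y2 ⋄ y3 ⋄ y1 ⋄ y4


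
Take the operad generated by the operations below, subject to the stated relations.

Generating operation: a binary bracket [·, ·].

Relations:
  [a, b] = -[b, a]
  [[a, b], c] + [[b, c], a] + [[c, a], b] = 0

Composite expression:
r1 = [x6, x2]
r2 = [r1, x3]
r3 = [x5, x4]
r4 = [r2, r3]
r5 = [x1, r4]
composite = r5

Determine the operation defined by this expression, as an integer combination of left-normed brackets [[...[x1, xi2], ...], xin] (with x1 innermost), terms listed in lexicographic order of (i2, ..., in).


A multilinear Lie element is pinned by x1-initial words (x1 innermost).
Composite bracket: [x1, [[[x6, x2], x3], [x5, x4]]]
The bracket unfolds into 32 signed words via [a, b] = ab - ba (2^5 = 32).
Coefficients come from the x1-initial words:
  x1x2x6x3x4x5 appears with sign +1, giving the term +[[[[[x1, x2], x6], x3], x4], x5]
  x1x2x6x3x5x4 appears with sign -1, giving the term -[[[[[x1, x2], x6], x3], x5], x4]
  x1x3x2x6x4x5 appears with sign -1, giving the term -[[[[[x1, x3], x2], x6], x4], x5]
  x1x3x2x6x5x4 appears with sign +1, giving the term +[[[[[x1, x3], x2], x6], x5], x4]
  x1x3x6x2x4x5 appears with sign +1, giving the term +[[[[[x1, x3], x6], x2], x4], x5]
  x1x3x6x2x5x4 appears with sign -1, giving the term -[[[[[x1, x3], x6], x2], x5], x4]
  x1x4x5x2x6x3 appears with sign -1, giving the term -[[[[[x1, x4], x5], x2], x6], x3]
  x1x4x5x3x2x6 appears with sign +1, giving the term +[[[[[x1, x4], x5], x3], x2], x6]
  x1x4x5x3x6x2 appears with sign -1, giving the term -[[[[[x1, x4], x5], x3], x6], x2]
  x1x4x5x6x2x3 appears with sign +1, giving the term +[[[[[x1, x4], x5], x6], x2], x3]
  x1x5x4x2x6x3 appears with sign +1, giving the term +[[[[[x1, x5], x4], x2], x6], x3]
  x1x5x4x3x2x6 appears with sign -1, giving the term -[[[[[x1, x5], x4], x3], x2], x6]
  x1x5x4x3x6x2 appears with sign +1, giving the term +[[[[[x1, x5], x4], x3], x6], x2]
  x1x5x4x6x2x3 appears with sign -1, giving the term -[[[[[x1, x5], x4], x6], x2], x3]
  x1x6x2x3x4x5 appears with sign -1, giving the term -[[[[[x1, x6], x2], x3], x4], x5]
  x1x6x2x3x5x4 appears with sign +1, giving the term +[[[[[x1, x6], x2], x3], x5], x4]

[[[[[x1, x2], x6], x3], x4], x5] - [[[[[x1, x2], x6], x3], x5], x4] - [[[[[x1, x3], x2], x6], x4], x5] + [[[[[x1, x3], x2], x6], x5], x4] + [[[[[x1, x3], x6], x2], x4], x5] - [[[[[x1, x3], x6], x2], x5], x4] - [[[[[x1, x4], x5], x2], x6], x3] + [[[[[x1, x4], x5], x3], x2], x6] - [[[[[x1, x4], x5], x3], x6], x2] + [[[[[x1, x4], x5], x6], x2], x3] + [[[[[x1, x5], x4], x2], x6], x3] - [[[[[x1, x5], x4], x3], x2], x6] + [[[[[x1, x5], x4], x3], x6], x2] - [[[[[x1, x5], x4], x6], x2], x3] - [[[[[x1, x6], x2], x3], x4], x5] + [[[[[x1, x6], x2], x3], x5], x4]


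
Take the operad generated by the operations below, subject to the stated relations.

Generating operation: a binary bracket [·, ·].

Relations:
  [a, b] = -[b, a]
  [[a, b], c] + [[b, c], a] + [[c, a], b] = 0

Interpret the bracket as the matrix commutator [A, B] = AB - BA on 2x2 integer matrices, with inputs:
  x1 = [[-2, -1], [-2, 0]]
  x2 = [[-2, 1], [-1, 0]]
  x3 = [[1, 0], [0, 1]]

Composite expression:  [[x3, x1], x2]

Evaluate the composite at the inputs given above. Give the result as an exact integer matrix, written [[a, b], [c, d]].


[[0, 0], [0, 0]]

[x3, x1] = [[0, 0], [0, 0]]
[[x3, x1], x2] = [[0, 0], [0, 0]]


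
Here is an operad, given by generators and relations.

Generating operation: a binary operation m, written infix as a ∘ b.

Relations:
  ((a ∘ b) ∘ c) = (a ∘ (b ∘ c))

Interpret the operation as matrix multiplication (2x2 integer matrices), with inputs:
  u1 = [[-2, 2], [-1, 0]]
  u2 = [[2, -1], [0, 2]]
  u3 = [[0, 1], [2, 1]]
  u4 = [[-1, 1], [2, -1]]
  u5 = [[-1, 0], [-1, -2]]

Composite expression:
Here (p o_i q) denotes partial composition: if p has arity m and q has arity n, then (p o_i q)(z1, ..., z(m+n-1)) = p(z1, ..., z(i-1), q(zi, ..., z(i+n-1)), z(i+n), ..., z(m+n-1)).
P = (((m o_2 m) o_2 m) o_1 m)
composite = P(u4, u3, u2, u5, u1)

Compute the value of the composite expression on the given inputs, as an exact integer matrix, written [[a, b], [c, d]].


[[0, -4], [8, 0]]

(u4 ∘ u3) = [[2, 0], [-2, 1]]
(u2 ∘ u5) = [[-1, 2], [-2, -4]]
((u2 ∘ u5) ∘ u1) = [[0, -2], [8, -4]]
((u4 ∘ u3) ∘ ((u2 ∘ u5) ∘ u1)) = [[0, -4], [8, 0]]


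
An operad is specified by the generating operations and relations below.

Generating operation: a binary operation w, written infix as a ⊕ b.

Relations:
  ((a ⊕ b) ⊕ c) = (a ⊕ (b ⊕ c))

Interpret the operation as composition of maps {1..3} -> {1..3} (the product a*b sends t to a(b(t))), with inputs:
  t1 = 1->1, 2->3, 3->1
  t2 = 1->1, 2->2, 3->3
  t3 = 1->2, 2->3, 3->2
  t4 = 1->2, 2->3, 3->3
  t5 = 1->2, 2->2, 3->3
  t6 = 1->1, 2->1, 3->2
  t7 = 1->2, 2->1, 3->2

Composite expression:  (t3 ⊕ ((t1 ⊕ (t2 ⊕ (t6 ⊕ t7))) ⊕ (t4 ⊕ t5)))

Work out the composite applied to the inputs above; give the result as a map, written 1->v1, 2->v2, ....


1->2, 2->2, 3->2

(t6 ⊕ t7) = 1->1, 2->1, 3->1
(t2 ⊕ (t6 ⊕ t7)) = 1->1, 2->1, 3->1
(t1 ⊕ (t2 ⊕ (t6 ⊕ t7))) = 1->1, 2->1, 3->1
(t4 ⊕ t5) = 1->3, 2->3, 3->3
((t1 ⊕ (t2 ⊕ (t6 ⊕ t7))) ⊕ (t4 ⊕ t5)) = 1->1, 2->1, 3->1
(t3 ⊕ ((t1 ⊕ (t2 ⊕ (t6 ⊕ t7))) ⊕ (t4 ⊕ t5))) = 1->2, 2->2, 3->2


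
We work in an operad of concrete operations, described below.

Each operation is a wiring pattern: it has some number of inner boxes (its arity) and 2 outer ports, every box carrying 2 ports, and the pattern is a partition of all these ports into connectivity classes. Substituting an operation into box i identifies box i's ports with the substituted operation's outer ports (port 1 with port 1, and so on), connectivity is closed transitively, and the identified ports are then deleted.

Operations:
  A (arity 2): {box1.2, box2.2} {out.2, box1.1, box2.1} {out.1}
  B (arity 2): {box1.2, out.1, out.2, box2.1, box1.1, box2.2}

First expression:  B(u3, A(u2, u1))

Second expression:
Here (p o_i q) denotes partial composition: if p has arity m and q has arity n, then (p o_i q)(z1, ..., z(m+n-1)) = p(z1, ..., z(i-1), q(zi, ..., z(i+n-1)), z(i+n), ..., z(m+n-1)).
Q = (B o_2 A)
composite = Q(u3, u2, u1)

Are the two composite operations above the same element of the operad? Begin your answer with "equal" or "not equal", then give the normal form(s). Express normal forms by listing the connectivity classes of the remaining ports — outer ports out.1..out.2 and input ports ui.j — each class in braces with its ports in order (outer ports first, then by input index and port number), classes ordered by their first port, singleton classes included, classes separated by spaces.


equal; both compose to {out.1, out.2, u1.1, u2.1, u3.1, u3.2} {u1.2, u2.2}

Normal form of the first expression: {out.1, out.2, u1.1, u2.1, u3.1, u3.2} {u1.2, u2.2}
Normal form of the second expression: {out.1, out.2, u1.1, u2.1, u3.1, u3.2} {u1.2, u2.2}
The forms coincide; equal.


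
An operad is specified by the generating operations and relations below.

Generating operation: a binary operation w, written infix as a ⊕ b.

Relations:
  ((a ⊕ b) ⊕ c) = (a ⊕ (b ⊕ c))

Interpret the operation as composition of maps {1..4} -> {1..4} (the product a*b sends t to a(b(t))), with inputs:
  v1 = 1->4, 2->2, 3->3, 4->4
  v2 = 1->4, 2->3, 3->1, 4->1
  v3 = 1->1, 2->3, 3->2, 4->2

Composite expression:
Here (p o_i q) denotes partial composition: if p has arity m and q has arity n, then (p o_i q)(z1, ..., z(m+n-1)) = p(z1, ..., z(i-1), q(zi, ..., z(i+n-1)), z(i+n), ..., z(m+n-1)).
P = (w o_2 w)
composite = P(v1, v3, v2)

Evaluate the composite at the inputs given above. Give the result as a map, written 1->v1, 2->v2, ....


(v3 ⊕ v2) = 1->2, 2->2, 3->1, 4->1
(v1 ⊕ (v3 ⊕ v2)) = 1->2, 2->2, 3->4, 4->4

1->2, 2->2, 3->4, 4->4


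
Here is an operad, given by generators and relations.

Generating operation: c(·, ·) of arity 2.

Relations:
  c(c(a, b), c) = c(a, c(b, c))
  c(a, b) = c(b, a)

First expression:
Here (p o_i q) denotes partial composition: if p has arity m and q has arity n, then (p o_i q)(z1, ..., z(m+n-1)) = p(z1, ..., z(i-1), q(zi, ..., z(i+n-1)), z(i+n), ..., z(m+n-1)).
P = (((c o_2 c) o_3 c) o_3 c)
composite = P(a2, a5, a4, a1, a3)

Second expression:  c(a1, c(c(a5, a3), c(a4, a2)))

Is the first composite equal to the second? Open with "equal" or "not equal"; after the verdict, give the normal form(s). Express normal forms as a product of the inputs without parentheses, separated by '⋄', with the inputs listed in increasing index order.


equal — both sides give a1 ⋄ a2 ⋄ a3 ⋄ a4 ⋄ a5

The first expression, normalized: a1 ⋄ a2 ⋄ a3 ⋄ a4 ⋄ a5
The second expression, normalized: a1 ⋄ a2 ⋄ a3 ⋄ a4 ⋄ a5
The forms coincide; equal.


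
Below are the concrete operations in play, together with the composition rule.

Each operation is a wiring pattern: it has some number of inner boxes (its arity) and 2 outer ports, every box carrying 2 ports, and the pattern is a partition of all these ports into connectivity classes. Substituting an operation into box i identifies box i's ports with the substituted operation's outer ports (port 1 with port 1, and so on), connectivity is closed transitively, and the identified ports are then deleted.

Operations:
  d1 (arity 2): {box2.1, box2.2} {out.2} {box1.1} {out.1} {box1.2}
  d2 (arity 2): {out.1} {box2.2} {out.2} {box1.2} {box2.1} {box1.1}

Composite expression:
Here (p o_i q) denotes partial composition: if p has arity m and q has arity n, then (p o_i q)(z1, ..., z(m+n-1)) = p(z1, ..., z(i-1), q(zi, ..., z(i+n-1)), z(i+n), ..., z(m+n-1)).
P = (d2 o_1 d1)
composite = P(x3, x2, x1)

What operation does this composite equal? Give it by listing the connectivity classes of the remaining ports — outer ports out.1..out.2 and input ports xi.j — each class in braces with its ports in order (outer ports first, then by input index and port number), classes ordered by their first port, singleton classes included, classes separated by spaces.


Connectivity passes through glued d2-boundaries; trace each wire chain.
after d1, the pattern on (x3, x2) reads {out.1} {out.2} {x2.1, x2.2} {x3.1} {x3.2} (out.j = its outer ports)
after d2, the pattern on (x3, x2, x1) reads {out.1} {out.2} {x1.1} {x1.2} {x2.1, x2.2} {x3.1} {x3.2} (out.j = its outer ports)

{out.1} {out.2} {x1.1} {x1.2} {x2.1, x2.2} {x3.1} {x3.2}


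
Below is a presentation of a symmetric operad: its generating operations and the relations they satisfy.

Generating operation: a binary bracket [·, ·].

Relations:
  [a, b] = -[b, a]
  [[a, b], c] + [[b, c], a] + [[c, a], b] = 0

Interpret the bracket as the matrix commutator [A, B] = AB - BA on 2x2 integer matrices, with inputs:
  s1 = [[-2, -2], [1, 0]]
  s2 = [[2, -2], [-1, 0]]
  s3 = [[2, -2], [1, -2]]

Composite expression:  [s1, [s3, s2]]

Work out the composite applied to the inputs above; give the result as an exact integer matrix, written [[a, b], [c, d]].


[s3, s2] = [[4, -4], [6, -4]]
[s1, [s3, s2]] = [[-8, 24], [20, 8]]

[[-8, 24], [20, 8]]


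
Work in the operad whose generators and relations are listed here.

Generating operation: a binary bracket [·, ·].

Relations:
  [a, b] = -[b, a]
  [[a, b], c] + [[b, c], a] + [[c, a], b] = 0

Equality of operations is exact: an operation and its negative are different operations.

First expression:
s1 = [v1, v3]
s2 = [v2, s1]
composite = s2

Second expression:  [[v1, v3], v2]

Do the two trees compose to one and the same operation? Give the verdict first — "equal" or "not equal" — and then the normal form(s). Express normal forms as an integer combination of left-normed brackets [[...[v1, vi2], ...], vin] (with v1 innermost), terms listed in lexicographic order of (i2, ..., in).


not equal; the first gives -[[v1, v3], v2] and the second [[v1, v3], v2]

The first expression, normalized: -[[v1, v3], v2]
The second expression, normalized: [[v1, v3], v2]
No match — not equal.


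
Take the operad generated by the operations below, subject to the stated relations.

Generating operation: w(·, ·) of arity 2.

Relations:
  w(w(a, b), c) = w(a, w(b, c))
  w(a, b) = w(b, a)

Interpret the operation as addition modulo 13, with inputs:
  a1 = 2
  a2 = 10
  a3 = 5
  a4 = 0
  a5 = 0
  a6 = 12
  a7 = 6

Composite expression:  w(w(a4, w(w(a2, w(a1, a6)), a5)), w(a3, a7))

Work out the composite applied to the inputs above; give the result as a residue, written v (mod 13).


9 (mod 13)


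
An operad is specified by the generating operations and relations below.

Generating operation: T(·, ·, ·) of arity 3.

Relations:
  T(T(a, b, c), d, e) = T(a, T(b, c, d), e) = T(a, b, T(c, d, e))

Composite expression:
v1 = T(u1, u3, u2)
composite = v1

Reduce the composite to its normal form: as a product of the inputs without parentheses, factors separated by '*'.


Key point: T is associative — brackets drop, the u-order remains.
T(u1, u3, u2) spells out as u1 * u3 * u2

u1 * u3 * u2


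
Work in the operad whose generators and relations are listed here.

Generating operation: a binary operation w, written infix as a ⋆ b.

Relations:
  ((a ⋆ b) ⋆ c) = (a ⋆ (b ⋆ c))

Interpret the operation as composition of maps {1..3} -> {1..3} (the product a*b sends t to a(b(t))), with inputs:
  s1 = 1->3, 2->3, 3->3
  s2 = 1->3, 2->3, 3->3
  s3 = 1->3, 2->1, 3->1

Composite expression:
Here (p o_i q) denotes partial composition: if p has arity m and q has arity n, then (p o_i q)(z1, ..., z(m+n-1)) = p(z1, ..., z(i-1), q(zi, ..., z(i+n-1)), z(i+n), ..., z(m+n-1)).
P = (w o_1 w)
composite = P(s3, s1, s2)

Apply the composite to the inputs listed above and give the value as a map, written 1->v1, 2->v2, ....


1->1, 2->1, 3->1

(s3 ⋆ s1) = 1->1, 2->1, 3->1
((s3 ⋆ s1) ⋆ s2) = 1->1, 2->1, 3->1


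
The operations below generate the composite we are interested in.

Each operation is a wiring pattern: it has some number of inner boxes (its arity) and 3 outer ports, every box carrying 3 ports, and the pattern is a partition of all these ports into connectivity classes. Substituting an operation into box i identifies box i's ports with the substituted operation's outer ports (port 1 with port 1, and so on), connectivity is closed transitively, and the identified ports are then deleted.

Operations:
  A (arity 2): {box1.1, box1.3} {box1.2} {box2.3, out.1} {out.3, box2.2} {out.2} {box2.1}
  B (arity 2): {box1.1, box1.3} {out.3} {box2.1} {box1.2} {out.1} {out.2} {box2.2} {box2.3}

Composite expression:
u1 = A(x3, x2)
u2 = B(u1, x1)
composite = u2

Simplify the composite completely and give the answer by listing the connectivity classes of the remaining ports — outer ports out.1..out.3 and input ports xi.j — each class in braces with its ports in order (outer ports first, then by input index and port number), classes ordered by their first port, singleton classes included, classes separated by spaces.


{out.1} {out.2} {out.3} {x1.1} {x1.2} {x1.3} {x2.1} {x2.2, x2.3} {x3.1, x3.3} {x3.2}


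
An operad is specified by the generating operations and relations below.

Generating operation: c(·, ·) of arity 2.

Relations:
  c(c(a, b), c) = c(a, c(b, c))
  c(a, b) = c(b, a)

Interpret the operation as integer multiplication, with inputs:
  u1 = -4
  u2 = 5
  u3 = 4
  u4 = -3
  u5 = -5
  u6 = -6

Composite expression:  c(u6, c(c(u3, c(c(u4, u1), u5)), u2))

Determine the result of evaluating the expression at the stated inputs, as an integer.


c(u4, u1) = 12
c(c(u4, u1), u5) = -60
c(u3, c(c(u4, u1), u5)) = -240
c(c(u3, c(c(u4, u1), u5)), u2) = -1200
c(u6, c(c(u3, c(c(u4, u1), u5)), u2)) = 7200

7200


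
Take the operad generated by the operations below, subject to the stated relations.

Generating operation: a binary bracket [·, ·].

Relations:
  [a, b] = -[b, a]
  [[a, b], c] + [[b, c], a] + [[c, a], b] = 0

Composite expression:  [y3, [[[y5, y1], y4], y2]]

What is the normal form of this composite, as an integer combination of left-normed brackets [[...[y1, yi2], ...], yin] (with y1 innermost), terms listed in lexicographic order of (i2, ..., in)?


[[[[y1, y5], y4], y2], y3]

Antisymmetry and Jacobi reduce to y1-anchored left-normed brackets.
Composite bracket: [y3, [[[y5, y1], y4], y2]]
Expanding via [a, b] = ab - ba: 16 signed words (2^4 = 16).
The y1-initial words carry the normal form:
  the word y1y5y4y2y3 carries sign +1 and contributes +[[[[y1, y5], y4], y2], y3]


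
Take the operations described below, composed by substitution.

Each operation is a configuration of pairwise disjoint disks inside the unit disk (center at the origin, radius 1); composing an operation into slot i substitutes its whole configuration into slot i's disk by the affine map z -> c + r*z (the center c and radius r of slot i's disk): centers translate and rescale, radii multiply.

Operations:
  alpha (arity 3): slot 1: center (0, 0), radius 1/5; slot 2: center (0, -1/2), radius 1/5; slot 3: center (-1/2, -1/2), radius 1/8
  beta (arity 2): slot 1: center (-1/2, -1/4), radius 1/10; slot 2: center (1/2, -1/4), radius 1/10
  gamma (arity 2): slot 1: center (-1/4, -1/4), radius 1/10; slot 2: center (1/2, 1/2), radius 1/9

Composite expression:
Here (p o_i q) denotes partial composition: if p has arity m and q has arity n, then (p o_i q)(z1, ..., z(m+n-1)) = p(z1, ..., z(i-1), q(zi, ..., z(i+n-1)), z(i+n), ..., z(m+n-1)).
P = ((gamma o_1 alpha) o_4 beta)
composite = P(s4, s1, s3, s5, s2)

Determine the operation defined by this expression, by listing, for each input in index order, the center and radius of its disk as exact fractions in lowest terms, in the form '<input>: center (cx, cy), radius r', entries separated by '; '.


Affine substitution under gamma: radii multiply and s-centers shift.
input s4: applying the 2 nested substitutions gives center (-1/4, -1/4), radius 1/50
input s1: applying the 2 nested substitutions gives center (-1/4, -3/10), radius 1/50
input s3: applying the 2 nested substitutions gives center (-3/10, -3/10), radius 1/80
input s5: applying the 2 nested substitutions gives center (4/9, 17/36), radius 1/90
input s2: applying the 2 nested substitutions gives center (5/9, 17/36), radius 1/90

s1: center (-1/4, -3/10), radius 1/50; s2: center (5/9, 17/36), radius 1/90; s3: center (-3/10, -3/10), radius 1/80; s4: center (-1/4, -1/4), radius 1/50; s5: center (4/9, 17/36), radius 1/90


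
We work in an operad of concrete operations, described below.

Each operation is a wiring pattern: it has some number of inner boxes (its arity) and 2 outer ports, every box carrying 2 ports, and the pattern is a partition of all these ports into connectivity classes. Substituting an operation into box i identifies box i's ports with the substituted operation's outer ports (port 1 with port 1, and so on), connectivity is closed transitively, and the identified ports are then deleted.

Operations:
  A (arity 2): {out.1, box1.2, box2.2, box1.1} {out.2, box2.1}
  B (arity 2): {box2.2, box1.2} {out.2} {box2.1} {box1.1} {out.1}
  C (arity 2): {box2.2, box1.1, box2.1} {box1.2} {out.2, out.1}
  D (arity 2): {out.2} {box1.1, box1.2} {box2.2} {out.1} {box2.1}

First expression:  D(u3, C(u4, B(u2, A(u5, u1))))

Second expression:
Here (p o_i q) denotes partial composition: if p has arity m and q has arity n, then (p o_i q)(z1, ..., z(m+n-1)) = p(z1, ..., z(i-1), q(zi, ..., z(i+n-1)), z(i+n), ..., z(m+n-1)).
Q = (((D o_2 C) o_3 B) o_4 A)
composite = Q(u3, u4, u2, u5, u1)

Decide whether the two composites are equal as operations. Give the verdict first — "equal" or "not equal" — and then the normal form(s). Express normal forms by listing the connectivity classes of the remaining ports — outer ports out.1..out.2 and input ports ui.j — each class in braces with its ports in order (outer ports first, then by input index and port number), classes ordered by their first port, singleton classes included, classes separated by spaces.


equal — both sides give {out.1} {out.2} {u1.1, u2.2} {u1.2, u5.1, u5.2} {u2.1} {u3.1, u3.2} {u4.1} {u4.2}

The first expression reduces to {out.1} {out.2} {u1.1, u2.2} {u1.2, u5.1, u5.2} {u2.1} {u3.1, u3.2} {u4.1} {u4.2}
The second expression reduces to {out.1} {out.2} {u1.1, u2.2} {u1.2, u5.1, u5.2} {u2.1} {u3.1, u3.2} {u4.1} {u4.2}
One common form — equal.
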